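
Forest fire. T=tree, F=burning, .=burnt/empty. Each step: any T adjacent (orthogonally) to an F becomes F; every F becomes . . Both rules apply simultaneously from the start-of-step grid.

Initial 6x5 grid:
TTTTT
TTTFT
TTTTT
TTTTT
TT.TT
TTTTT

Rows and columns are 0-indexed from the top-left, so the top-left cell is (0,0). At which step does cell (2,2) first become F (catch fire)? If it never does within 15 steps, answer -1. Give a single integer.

Step 1: cell (2,2)='T' (+4 fires, +1 burnt)
Step 2: cell (2,2)='F' (+6 fires, +4 burnt)
  -> target ignites at step 2
Step 3: cell (2,2)='.' (+6 fires, +6 burnt)
Step 4: cell (2,2)='.' (+5 fires, +6 burnt)
Step 5: cell (2,2)='.' (+4 fires, +5 burnt)
Step 6: cell (2,2)='.' (+2 fires, +4 burnt)
Step 7: cell (2,2)='.' (+1 fires, +2 burnt)
Step 8: cell (2,2)='.' (+0 fires, +1 burnt)
  fire out at step 8

2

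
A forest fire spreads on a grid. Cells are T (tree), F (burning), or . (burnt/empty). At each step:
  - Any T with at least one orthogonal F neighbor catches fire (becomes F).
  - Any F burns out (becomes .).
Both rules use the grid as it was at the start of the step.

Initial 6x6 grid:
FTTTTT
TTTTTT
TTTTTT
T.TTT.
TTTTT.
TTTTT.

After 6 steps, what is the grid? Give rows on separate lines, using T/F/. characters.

Step 1: 2 trees catch fire, 1 burn out
  .FTTTT
  FTTTTT
  TTTTTT
  T.TTT.
  TTTTT.
  TTTTT.
Step 2: 3 trees catch fire, 2 burn out
  ..FTTT
  .FTTTT
  FTTTTT
  T.TTT.
  TTTTT.
  TTTTT.
Step 3: 4 trees catch fire, 3 burn out
  ...FTT
  ..FTTT
  .FTTTT
  F.TTT.
  TTTTT.
  TTTTT.
Step 4: 4 trees catch fire, 4 burn out
  ....FT
  ...FTT
  ..FTTT
  ..TTT.
  FTTTT.
  TTTTT.
Step 5: 6 trees catch fire, 4 burn out
  .....F
  ....FT
  ...FTT
  ..FTT.
  .FTTT.
  FTTTT.
Step 6: 5 trees catch fire, 6 burn out
  ......
  .....F
  ....FT
  ...FT.
  ..FTT.
  .FTTT.

......
.....F
....FT
...FT.
..FTT.
.FTTT.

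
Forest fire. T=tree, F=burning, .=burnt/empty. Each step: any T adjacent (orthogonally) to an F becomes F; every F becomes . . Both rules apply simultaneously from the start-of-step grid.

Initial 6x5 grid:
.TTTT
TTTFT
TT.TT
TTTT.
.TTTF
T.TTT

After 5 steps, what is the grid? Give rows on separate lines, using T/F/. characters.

Step 1: 6 trees catch fire, 2 burn out
  .TTFT
  TTF.F
  TT.FT
  TTTT.
  .TTF.
  T.TTF
Step 2: 7 trees catch fire, 6 burn out
  .TF.F
  TF...
  TT..F
  TTTF.
  .TF..
  T.TF.
Step 3: 6 trees catch fire, 7 burn out
  .F...
  F....
  TF...
  TTF..
  .F...
  T.F..
Step 4: 2 trees catch fire, 6 burn out
  .....
  .....
  F....
  TF...
  .....
  T....
Step 5: 1 trees catch fire, 2 burn out
  .....
  .....
  .....
  F....
  .....
  T....

.....
.....
.....
F....
.....
T....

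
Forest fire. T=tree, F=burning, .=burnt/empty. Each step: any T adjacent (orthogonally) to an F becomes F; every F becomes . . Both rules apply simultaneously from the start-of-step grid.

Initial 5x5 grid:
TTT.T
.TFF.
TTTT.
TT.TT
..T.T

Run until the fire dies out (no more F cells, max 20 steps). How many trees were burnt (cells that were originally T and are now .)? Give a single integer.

Step 1: +4 fires, +2 burnt (F count now 4)
Step 2: +3 fires, +4 burnt (F count now 3)
Step 3: +4 fires, +3 burnt (F count now 4)
Step 4: +2 fires, +4 burnt (F count now 2)
Step 5: +0 fires, +2 burnt (F count now 0)
Fire out after step 5
Initially T: 15, now '.': 23
Total burnt (originally-T cells now '.'): 13

Answer: 13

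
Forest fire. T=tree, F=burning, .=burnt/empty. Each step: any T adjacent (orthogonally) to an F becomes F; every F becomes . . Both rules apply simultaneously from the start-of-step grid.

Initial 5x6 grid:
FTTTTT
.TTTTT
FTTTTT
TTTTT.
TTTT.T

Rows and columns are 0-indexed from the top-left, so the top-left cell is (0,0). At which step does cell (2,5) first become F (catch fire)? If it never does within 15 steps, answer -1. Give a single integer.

Step 1: cell (2,5)='T' (+3 fires, +2 burnt)
Step 2: cell (2,5)='T' (+5 fires, +3 burnt)
Step 3: cell (2,5)='T' (+5 fires, +5 burnt)
Step 4: cell (2,5)='T' (+5 fires, +5 burnt)
Step 5: cell (2,5)='F' (+5 fires, +5 burnt)
  -> target ignites at step 5
Step 6: cell (2,5)='.' (+1 fires, +5 burnt)
Step 7: cell (2,5)='.' (+0 fires, +1 burnt)
  fire out at step 7

5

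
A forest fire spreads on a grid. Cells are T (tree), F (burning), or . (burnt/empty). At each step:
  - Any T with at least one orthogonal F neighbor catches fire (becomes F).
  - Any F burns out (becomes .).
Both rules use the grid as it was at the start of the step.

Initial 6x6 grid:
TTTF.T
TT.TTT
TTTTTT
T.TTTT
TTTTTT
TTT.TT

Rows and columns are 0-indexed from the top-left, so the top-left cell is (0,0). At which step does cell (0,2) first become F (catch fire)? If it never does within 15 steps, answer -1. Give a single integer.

Step 1: cell (0,2)='F' (+2 fires, +1 burnt)
  -> target ignites at step 1
Step 2: cell (0,2)='.' (+3 fires, +2 burnt)
Step 3: cell (0,2)='.' (+6 fires, +3 burnt)
Step 4: cell (0,2)='.' (+7 fires, +6 burnt)
Step 5: cell (0,2)='.' (+4 fires, +7 burnt)
Step 6: cell (0,2)='.' (+5 fires, +4 burnt)
Step 7: cell (0,2)='.' (+3 fires, +5 burnt)
Step 8: cell (0,2)='.' (+1 fires, +3 burnt)
Step 9: cell (0,2)='.' (+0 fires, +1 burnt)
  fire out at step 9

1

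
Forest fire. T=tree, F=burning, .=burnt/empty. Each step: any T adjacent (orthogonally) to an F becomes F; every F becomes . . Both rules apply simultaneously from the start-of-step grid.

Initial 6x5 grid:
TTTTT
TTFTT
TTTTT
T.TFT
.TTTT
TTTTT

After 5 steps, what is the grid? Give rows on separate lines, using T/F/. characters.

Step 1: 8 trees catch fire, 2 burn out
  TTFTT
  TF.FT
  TTFFT
  T.F.F
  .TTFT
  TTTTT
Step 2: 9 trees catch fire, 8 burn out
  TF.FT
  F...F
  TF..F
  T....
  .TF.F
  TTTFT
Step 3: 6 trees catch fire, 9 burn out
  F...F
  .....
  F....
  T....
  .F...
  TTF.F
Step 4: 2 trees catch fire, 6 burn out
  .....
  .....
  .....
  F....
  .....
  TF...
Step 5: 1 trees catch fire, 2 burn out
  .....
  .....
  .....
  .....
  .....
  F....

.....
.....
.....
.....
.....
F....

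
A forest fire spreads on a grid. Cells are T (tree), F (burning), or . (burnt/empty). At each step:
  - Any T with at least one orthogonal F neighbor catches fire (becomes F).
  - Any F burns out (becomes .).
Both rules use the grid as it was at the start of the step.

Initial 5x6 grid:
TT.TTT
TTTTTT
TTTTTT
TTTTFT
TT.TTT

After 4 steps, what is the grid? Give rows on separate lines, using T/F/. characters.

Step 1: 4 trees catch fire, 1 burn out
  TT.TTT
  TTTTTT
  TTTTFT
  TTTF.F
  TT.TFT
Step 2: 6 trees catch fire, 4 burn out
  TT.TTT
  TTTTFT
  TTTF.F
  TTF...
  TT.F.F
Step 3: 5 trees catch fire, 6 burn out
  TT.TFT
  TTTF.F
  TTF...
  TF....
  TT....
Step 4: 6 trees catch fire, 5 burn out
  TT.F.F
  TTF...
  TF....
  F.....
  TF....

TT.F.F
TTF...
TF....
F.....
TF....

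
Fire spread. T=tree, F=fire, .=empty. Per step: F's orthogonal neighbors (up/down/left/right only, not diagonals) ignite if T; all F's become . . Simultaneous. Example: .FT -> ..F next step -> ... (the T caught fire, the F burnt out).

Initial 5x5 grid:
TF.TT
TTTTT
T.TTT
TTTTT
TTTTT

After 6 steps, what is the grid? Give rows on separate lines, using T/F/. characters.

Step 1: 2 trees catch fire, 1 burn out
  F..TT
  TFTTT
  T.TTT
  TTTTT
  TTTTT
Step 2: 2 trees catch fire, 2 burn out
  ...TT
  F.FTT
  T.TTT
  TTTTT
  TTTTT
Step 3: 3 trees catch fire, 2 burn out
  ...TT
  ...FT
  F.FTT
  TTTTT
  TTTTT
Step 4: 5 trees catch fire, 3 burn out
  ...FT
  ....F
  ...FT
  FTFTT
  TTTTT
Step 5: 6 trees catch fire, 5 burn out
  ....F
  .....
  ....F
  .F.FT
  FTFTT
Step 6: 3 trees catch fire, 6 burn out
  .....
  .....
  .....
  ....F
  .F.FT

.....
.....
.....
....F
.F.FT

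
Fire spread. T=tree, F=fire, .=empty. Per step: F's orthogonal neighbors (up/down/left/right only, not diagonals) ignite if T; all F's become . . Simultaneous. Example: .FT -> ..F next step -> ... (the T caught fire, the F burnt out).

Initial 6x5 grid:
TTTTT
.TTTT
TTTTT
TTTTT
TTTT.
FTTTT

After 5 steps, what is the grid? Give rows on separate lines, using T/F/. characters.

Step 1: 2 trees catch fire, 1 burn out
  TTTTT
  .TTTT
  TTTTT
  TTTTT
  FTTT.
  .FTTT
Step 2: 3 trees catch fire, 2 burn out
  TTTTT
  .TTTT
  TTTTT
  FTTTT
  .FTT.
  ..FTT
Step 3: 4 trees catch fire, 3 burn out
  TTTTT
  .TTTT
  FTTTT
  .FTTT
  ..FT.
  ...FT
Step 4: 4 trees catch fire, 4 burn out
  TTTTT
  .TTTT
  .FTTT
  ..FTT
  ...F.
  ....F
Step 5: 3 trees catch fire, 4 burn out
  TTTTT
  .FTTT
  ..FTT
  ...FT
  .....
  .....

TTTTT
.FTTT
..FTT
...FT
.....
.....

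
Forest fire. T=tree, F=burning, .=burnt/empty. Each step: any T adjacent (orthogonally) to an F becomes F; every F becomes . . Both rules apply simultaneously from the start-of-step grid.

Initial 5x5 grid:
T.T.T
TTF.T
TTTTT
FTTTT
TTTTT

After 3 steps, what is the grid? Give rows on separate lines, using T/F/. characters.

Step 1: 6 trees catch fire, 2 burn out
  T.F.T
  TF..T
  FTFTT
  .FTTT
  FTTTT
Step 2: 5 trees catch fire, 6 burn out
  T...T
  F...T
  .F.FT
  ..FTT
  .FTTT
Step 3: 4 trees catch fire, 5 burn out
  F...T
  ....T
  ....F
  ...FT
  ..FTT

F...T
....T
....F
...FT
..FTT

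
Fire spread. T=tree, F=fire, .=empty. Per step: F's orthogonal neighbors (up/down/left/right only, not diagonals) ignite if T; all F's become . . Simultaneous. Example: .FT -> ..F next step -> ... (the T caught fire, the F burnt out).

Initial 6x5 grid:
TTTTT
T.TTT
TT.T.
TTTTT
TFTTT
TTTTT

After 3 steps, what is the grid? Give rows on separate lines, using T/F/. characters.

Step 1: 4 trees catch fire, 1 burn out
  TTTTT
  T.TTT
  TT.T.
  TFTTT
  F.FTT
  TFTTT
Step 2: 6 trees catch fire, 4 burn out
  TTTTT
  T.TTT
  TF.T.
  F.FTT
  ...FT
  F.FTT
Step 3: 4 trees catch fire, 6 burn out
  TTTTT
  T.TTT
  F..T.
  ...FT
  ....F
  ...FT

TTTTT
T.TTT
F..T.
...FT
....F
...FT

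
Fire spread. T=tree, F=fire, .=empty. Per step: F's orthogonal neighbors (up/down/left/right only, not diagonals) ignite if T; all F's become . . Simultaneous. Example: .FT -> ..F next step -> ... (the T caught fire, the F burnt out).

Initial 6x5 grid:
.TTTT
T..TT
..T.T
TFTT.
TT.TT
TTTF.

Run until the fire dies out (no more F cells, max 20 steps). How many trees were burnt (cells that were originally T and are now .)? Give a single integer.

Step 1: +5 fires, +2 burnt (F count now 5)
Step 2: +5 fires, +5 burnt (F count now 5)
Step 3: +1 fires, +5 burnt (F count now 1)
Step 4: +0 fires, +1 burnt (F count now 0)
Fire out after step 4
Initially T: 19, now '.': 22
Total burnt (originally-T cells now '.'): 11

Answer: 11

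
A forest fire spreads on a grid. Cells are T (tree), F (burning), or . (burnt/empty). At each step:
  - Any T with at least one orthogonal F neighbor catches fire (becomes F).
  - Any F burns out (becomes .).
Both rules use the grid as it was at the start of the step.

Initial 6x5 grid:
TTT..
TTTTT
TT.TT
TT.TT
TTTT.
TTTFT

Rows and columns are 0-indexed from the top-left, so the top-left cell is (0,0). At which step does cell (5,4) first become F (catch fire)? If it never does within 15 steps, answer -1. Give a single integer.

Step 1: cell (5,4)='F' (+3 fires, +1 burnt)
  -> target ignites at step 1
Step 2: cell (5,4)='.' (+3 fires, +3 burnt)
Step 3: cell (5,4)='.' (+4 fires, +3 burnt)
Step 4: cell (5,4)='.' (+4 fires, +4 burnt)
Step 5: cell (5,4)='.' (+4 fires, +4 burnt)
Step 6: cell (5,4)='.' (+3 fires, +4 burnt)
Step 7: cell (5,4)='.' (+2 fires, +3 burnt)
Step 8: cell (5,4)='.' (+1 fires, +2 burnt)
Step 9: cell (5,4)='.' (+0 fires, +1 burnt)
  fire out at step 9

1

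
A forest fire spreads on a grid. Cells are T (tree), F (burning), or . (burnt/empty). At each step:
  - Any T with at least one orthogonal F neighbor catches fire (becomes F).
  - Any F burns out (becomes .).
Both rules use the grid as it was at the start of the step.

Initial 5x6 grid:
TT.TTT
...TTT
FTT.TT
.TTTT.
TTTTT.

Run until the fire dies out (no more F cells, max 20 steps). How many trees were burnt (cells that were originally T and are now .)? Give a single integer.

Answer: 19

Derivation:
Step 1: +1 fires, +1 burnt (F count now 1)
Step 2: +2 fires, +1 burnt (F count now 2)
Step 3: +2 fires, +2 burnt (F count now 2)
Step 4: +3 fires, +2 burnt (F count now 3)
Step 5: +2 fires, +3 burnt (F count now 2)
Step 6: +2 fires, +2 burnt (F count now 2)
Step 7: +2 fires, +2 burnt (F count now 2)
Step 8: +3 fires, +2 burnt (F count now 3)
Step 9: +2 fires, +3 burnt (F count now 2)
Step 10: +0 fires, +2 burnt (F count now 0)
Fire out after step 10
Initially T: 21, now '.': 28
Total burnt (originally-T cells now '.'): 19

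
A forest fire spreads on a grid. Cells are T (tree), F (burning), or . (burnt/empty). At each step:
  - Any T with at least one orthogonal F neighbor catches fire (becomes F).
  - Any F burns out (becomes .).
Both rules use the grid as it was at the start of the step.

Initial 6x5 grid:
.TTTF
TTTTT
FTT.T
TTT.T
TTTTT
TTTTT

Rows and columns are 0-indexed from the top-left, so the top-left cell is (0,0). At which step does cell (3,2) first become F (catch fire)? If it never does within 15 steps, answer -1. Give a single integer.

Step 1: cell (3,2)='T' (+5 fires, +2 burnt)
Step 2: cell (3,2)='T' (+7 fires, +5 burnt)
Step 3: cell (3,2)='F' (+6 fires, +7 burnt)
  -> target ignites at step 3
Step 4: cell (3,2)='.' (+3 fires, +6 burnt)
Step 5: cell (3,2)='.' (+3 fires, +3 burnt)
Step 6: cell (3,2)='.' (+1 fires, +3 burnt)
Step 7: cell (3,2)='.' (+0 fires, +1 burnt)
  fire out at step 7

3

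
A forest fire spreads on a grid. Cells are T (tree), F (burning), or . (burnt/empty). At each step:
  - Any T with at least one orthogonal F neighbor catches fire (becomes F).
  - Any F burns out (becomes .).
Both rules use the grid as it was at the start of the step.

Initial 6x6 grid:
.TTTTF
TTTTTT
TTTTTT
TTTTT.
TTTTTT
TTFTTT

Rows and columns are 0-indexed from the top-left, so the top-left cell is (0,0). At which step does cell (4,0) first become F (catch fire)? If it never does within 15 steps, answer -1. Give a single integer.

Step 1: cell (4,0)='T' (+5 fires, +2 burnt)
Step 2: cell (4,0)='T' (+8 fires, +5 burnt)
Step 3: cell (4,0)='F' (+9 fires, +8 burnt)
  -> target ignites at step 3
Step 4: cell (4,0)='.' (+7 fires, +9 burnt)
Step 5: cell (4,0)='.' (+2 fires, +7 burnt)
Step 6: cell (4,0)='.' (+1 fires, +2 burnt)
Step 7: cell (4,0)='.' (+0 fires, +1 burnt)
  fire out at step 7

3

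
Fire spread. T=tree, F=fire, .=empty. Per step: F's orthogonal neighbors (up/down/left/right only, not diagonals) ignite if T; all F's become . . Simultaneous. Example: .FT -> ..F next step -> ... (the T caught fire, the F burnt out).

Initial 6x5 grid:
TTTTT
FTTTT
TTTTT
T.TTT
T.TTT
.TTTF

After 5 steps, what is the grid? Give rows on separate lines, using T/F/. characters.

Step 1: 5 trees catch fire, 2 burn out
  FTTTT
  .FTTT
  FTTTT
  T.TTT
  T.TTF
  .TTF.
Step 2: 7 trees catch fire, 5 burn out
  .FTTT
  ..FTT
  .FTTT
  F.TTF
  T.TF.
  .TF..
Step 3: 8 trees catch fire, 7 burn out
  ..FTT
  ...FT
  ..FTF
  ..TF.
  F.F..
  .F...
Step 4: 4 trees catch fire, 8 burn out
  ...FT
  ....F
  ...F.
  ..F..
  .....
  .....
Step 5: 1 trees catch fire, 4 burn out
  ....F
  .....
  .....
  .....
  .....
  .....

....F
.....
.....
.....
.....
.....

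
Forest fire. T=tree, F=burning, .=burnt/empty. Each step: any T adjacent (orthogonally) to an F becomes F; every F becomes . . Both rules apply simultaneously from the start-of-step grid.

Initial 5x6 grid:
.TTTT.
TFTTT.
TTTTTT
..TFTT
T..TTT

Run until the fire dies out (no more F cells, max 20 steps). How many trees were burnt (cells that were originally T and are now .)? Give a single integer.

Step 1: +8 fires, +2 burnt (F count now 8)
Step 2: +7 fires, +8 burnt (F count now 7)
Step 3: +4 fires, +7 burnt (F count now 4)
Step 4: +1 fires, +4 burnt (F count now 1)
Step 5: +0 fires, +1 burnt (F count now 0)
Fire out after step 5
Initially T: 21, now '.': 29
Total burnt (originally-T cells now '.'): 20

Answer: 20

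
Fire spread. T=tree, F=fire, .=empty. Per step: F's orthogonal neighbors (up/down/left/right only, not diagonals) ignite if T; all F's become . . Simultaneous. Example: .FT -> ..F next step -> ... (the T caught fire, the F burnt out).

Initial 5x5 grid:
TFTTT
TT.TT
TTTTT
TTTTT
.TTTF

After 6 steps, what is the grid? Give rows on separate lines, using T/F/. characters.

Step 1: 5 trees catch fire, 2 burn out
  F.FTT
  TF.TT
  TTTTT
  TTTTF
  .TTF.
Step 2: 6 trees catch fire, 5 burn out
  ...FT
  F..TT
  TFTTF
  TTTF.
  .TF..
Step 3: 9 trees catch fire, 6 burn out
  ....F
  ...FF
  F.FF.
  TFF..
  .F...
Step 4: 1 trees catch fire, 9 burn out
  .....
  .....
  .....
  F....
  .....
Step 5: 0 trees catch fire, 1 burn out
  .....
  .....
  .....
  .....
  .....
Step 6: 0 trees catch fire, 0 burn out
  .....
  .....
  .....
  .....
  .....

.....
.....
.....
.....
.....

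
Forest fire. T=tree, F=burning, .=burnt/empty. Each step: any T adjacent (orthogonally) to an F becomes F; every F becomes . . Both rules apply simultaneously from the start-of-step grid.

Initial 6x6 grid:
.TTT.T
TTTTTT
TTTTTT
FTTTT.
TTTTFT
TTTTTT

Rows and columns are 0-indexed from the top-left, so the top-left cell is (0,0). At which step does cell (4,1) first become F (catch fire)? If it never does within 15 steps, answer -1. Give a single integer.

Step 1: cell (4,1)='T' (+7 fires, +2 burnt)
Step 2: cell (4,1)='F' (+10 fires, +7 burnt)
  -> target ignites at step 2
Step 3: cell (4,1)='.' (+7 fires, +10 burnt)
Step 4: cell (4,1)='.' (+4 fires, +7 burnt)
Step 5: cell (4,1)='.' (+3 fires, +4 burnt)
Step 6: cell (4,1)='.' (+0 fires, +3 burnt)
  fire out at step 6

2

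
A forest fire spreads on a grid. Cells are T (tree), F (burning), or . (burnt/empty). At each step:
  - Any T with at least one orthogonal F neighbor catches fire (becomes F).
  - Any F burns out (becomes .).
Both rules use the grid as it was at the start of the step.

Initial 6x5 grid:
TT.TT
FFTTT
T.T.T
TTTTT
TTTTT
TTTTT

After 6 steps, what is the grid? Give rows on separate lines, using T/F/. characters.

Step 1: 4 trees catch fire, 2 burn out
  FF.TT
  ..FTT
  F.T.T
  TTTTT
  TTTTT
  TTTTT
Step 2: 3 trees catch fire, 4 burn out
  ...TT
  ...FT
  ..F.T
  FTTTT
  TTTTT
  TTTTT
Step 3: 5 trees catch fire, 3 burn out
  ...FT
  ....F
  ....T
  .FFTT
  FTTTT
  TTTTT
Step 4: 6 trees catch fire, 5 burn out
  ....F
  .....
  ....F
  ...FT
  .FFTT
  FTTTT
Step 5: 4 trees catch fire, 6 burn out
  .....
  .....
  .....
  ....F
  ...FT
  .FFTT
Step 6: 2 trees catch fire, 4 burn out
  .....
  .....
  .....
  .....
  ....F
  ...FT

.....
.....
.....
.....
....F
...FT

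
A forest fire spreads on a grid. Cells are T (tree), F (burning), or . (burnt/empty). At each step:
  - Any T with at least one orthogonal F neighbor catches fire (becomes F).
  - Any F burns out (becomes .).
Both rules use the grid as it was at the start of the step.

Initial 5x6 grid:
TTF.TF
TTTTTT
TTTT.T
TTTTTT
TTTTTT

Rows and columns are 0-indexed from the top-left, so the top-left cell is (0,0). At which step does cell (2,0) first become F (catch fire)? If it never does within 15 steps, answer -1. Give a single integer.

Step 1: cell (2,0)='T' (+4 fires, +2 burnt)
Step 2: cell (2,0)='T' (+6 fires, +4 burnt)
Step 3: cell (2,0)='T' (+5 fires, +6 burnt)
Step 4: cell (2,0)='F' (+6 fires, +5 burnt)
  -> target ignites at step 4
Step 5: cell (2,0)='.' (+4 fires, +6 burnt)
Step 6: cell (2,0)='.' (+1 fires, +4 burnt)
Step 7: cell (2,0)='.' (+0 fires, +1 burnt)
  fire out at step 7

4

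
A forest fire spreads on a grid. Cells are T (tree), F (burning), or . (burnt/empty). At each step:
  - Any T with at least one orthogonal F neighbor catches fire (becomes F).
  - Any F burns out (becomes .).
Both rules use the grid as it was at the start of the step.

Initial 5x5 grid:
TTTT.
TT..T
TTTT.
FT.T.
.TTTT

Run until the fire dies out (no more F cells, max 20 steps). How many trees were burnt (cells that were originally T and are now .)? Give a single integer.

Answer: 16

Derivation:
Step 1: +2 fires, +1 burnt (F count now 2)
Step 2: +3 fires, +2 burnt (F count now 3)
Step 3: +4 fires, +3 burnt (F count now 4)
Step 4: +3 fires, +4 burnt (F count now 3)
Step 5: +3 fires, +3 burnt (F count now 3)
Step 6: +1 fires, +3 burnt (F count now 1)
Step 7: +0 fires, +1 burnt (F count now 0)
Fire out after step 7
Initially T: 17, now '.': 24
Total burnt (originally-T cells now '.'): 16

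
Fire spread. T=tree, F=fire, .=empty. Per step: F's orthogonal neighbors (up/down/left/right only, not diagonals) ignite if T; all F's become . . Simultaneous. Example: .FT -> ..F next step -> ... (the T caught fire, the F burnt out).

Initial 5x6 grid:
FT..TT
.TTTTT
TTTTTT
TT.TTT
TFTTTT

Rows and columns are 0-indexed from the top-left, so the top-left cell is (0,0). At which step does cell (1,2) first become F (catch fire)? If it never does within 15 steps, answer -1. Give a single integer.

Step 1: cell (1,2)='T' (+4 fires, +2 burnt)
Step 2: cell (1,2)='T' (+4 fires, +4 burnt)
Step 3: cell (1,2)='F' (+5 fires, +4 burnt)
  -> target ignites at step 3
Step 4: cell (1,2)='.' (+4 fires, +5 burnt)
Step 5: cell (1,2)='.' (+3 fires, +4 burnt)
Step 6: cell (1,2)='.' (+3 fires, +3 burnt)
Step 7: cell (1,2)='.' (+1 fires, +3 burnt)
Step 8: cell (1,2)='.' (+0 fires, +1 burnt)
  fire out at step 8

3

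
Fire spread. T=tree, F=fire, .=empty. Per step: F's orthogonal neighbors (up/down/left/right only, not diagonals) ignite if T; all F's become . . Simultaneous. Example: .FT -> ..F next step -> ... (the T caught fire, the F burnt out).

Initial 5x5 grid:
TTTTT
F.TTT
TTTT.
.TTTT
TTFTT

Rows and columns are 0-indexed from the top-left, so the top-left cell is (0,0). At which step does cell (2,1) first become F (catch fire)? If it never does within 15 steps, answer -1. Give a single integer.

Step 1: cell (2,1)='T' (+5 fires, +2 burnt)
Step 2: cell (2,1)='F' (+7 fires, +5 burnt)
  -> target ignites at step 2
Step 3: cell (2,1)='.' (+4 fires, +7 burnt)
Step 4: cell (2,1)='.' (+2 fires, +4 burnt)
Step 5: cell (2,1)='.' (+2 fires, +2 burnt)
Step 6: cell (2,1)='.' (+0 fires, +2 burnt)
  fire out at step 6

2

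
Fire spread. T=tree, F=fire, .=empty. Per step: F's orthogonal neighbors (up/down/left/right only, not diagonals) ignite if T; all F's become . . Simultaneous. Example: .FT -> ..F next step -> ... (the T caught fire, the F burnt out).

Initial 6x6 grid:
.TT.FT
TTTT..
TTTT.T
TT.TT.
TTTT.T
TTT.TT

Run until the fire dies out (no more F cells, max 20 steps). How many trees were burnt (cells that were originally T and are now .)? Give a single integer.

Answer: 1

Derivation:
Step 1: +1 fires, +1 burnt (F count now 1)
Step 2: +0 fires, +1 burnt (F count now 0)
Fire out after step 2
Initially T: 26, now '.': 11
Total burnt (originally-T cells now '.'): 1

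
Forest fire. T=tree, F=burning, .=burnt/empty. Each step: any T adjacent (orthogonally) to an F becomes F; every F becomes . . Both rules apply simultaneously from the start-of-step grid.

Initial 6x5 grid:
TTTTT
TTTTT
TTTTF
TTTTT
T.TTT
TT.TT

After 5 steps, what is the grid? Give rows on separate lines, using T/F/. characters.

Step 1: 3 trees catch fire, 1 burn out
  TTTTT
  TTTTF
  TTTF.
  TTTTF
  T.TTT
  TT.TT
Step 2: 5 trees catch fire, 3 burn out
  TTTTF
  TTTF.
  TTF..
  TTTF.
  T.TTF
  TT.TT
Step 3: 6 trees catch fire, 5 burn out
  TTTF.
  TTF..
  TF...
  TTF..
  T.TF.
  TT.TF
Step 4: 6 trees catch fire, 6 burn out
  TTF..
  TF...
  F....
  TF...
  T.F..
  TT.F.
Step 5: 3 trees catch fire, 6 burn out
  TF...
  F....
  .....
  F....
  T....
  TT...

TF...
F....
.....
F....
T....
TT...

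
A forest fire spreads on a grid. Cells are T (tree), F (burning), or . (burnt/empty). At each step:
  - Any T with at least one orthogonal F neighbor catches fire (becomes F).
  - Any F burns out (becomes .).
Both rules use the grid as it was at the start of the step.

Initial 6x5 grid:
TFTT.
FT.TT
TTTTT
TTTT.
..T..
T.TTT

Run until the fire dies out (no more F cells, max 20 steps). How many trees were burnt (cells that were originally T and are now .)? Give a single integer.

Answer: 19

Derivation:
Step 1: +4 fires, +2 burnt (F count now 4)
Step 2: +3 fires, +4 burnt (F count now 3)
Step 3: +3 fires, +3 burnt (F count now 3)
Step 4: +3 fires, +3 burnt (F count now 3)
Step 5: +3 fires, +3 burnt (F count now 3)
Step 6: +1 fires, +3 burnt (F count now 1)
Step 7: +1 fires, +1 burnt (F count now 1)
Step 8: +1 fires, +1 burnt (F count now 1)
Step 9: +0 fires, +1 burnt (F count now 0)
Fire out after step 9
Initially T: 20, now '.': 29
Total burnt (originally-T cells now '.'): 19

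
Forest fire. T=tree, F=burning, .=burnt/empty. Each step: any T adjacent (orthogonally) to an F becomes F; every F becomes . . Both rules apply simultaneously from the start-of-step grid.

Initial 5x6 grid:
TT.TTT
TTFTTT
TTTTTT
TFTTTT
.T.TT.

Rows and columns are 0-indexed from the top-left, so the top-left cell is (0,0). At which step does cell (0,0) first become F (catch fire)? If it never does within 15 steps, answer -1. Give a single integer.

Step 1: cell (0,0)='T' (+7 fires, +2 burnt)
Step 2: cell (0,0)='T' (+7 fires, +7 burnt)
Step 3: cell (0,0)='F' (+6 fires, +7 burnt)
  -> target ignites at step 3
Step 4: cell (0,0)='.' (+4 fires, +6 burnt)
Step 5: cell (0,0)='.' (+0 fires, +4 burnt)
  fire out at step 5

3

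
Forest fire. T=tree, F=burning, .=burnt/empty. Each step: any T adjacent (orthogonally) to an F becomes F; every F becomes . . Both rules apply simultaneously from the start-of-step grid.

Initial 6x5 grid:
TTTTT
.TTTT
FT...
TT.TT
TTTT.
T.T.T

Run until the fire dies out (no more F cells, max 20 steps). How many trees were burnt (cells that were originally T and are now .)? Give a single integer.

Answer: 20

Derivation:
Step 1: +2 fires, +1 burnt (F count now 2)
Step 2: +3 fires, +2 burnt (F count now 3)
Step 3: +4 fires, +3 burnt (F count now 4)
Step 4: +4 fires, +4 burnt (F count now 4)
Step 5: +4 fires, +4 burnt (F count now 4)
Step 6: +2 fires, +4 burnt (F count now 2)
Step 7: +1 fires, +2 burnt (F count now 1)
Step 8: +0 fires, +1 burnt (F count now 0)
Fire out after step 8
Initially T: 21, now '.': 29
Total burnt (originally-T cells now '.'): 20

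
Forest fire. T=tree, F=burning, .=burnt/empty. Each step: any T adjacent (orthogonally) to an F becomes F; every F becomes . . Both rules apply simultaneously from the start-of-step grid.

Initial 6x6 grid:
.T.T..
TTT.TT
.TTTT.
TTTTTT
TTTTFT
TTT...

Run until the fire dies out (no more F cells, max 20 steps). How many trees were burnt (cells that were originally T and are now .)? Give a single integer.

Answer: 24

Derivation:
Step 1: +3 fires, +1 burnt (F count now 3)
Step 2: +4 fires, +3 burnt (F count now 4)
Step 3: +5 fires, +4 burnt (F count now 5)
Step 4: +5 fires, +5 burnt (F count now 5)
Step 5: +4 fires, +5 burnt (F count now 4)
Step 6: +1 fires, +4 burnt (F count now 1)
Step 7: +2 fires, +1 burnt (F count now 2)
Step 8: +0 fires, +2 burnt (F count now 0)
Fire out after step 8
Initially T: 25, now '.': 35
Total burnt (originally-T cells now '.'): 24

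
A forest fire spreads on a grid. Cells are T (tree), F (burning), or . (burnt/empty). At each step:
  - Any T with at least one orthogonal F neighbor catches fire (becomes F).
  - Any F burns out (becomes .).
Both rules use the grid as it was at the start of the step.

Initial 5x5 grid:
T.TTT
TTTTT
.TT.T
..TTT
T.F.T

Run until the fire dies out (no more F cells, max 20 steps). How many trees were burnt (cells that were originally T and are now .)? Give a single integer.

Step 1: +1 fires, +1 burnt (F count now 1)
Step 2: +2 fires, +1 burnt (F count now 2)
Step 3: +3 fires, +2 burnt (F count now 3)
Step 4: +5 fires, +3 burnt (F count now 5)
Step 5: +3 fires, +5 burnt (F count now 3)
Step 6: +2 fires, +3 burnt (F count now 2)
Step 7: +0 fires, +2 burnt (F count now 0)
Fire out after step 7
Initially T: 17, now '.': 24
Total burnt (originally-T cells now '.'): 16

Answer: 16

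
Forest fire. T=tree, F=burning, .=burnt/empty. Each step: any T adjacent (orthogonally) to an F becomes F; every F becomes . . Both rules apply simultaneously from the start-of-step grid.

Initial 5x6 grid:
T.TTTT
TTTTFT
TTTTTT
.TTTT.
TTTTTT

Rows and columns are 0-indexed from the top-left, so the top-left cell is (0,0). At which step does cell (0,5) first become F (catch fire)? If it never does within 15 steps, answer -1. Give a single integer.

Step 1: cell (0,5)='T' (+4 fires, +1 burnt)
Step 2: cell (0,5)='F' (+6 fires, +4 burnt)
  -> target ignites at step 2
Step 3: cell (0,5)='.' (+5 fires, +6 burnt)
Step 4: cell (0,5)='.' (+5 fires, +5 burnt)
Step 5: cell (0,5)='.' (+4 fires, +5 burnt)
Step 6: cell (0,5)='.' (+1 fires, +4 burnt)
Step 7: cell (0,5)='.' (+1 fires, +1 burnt)
Step 8: cell (0,5)='.' (+0 fires, +1 burnt)
  fire out at step 8

2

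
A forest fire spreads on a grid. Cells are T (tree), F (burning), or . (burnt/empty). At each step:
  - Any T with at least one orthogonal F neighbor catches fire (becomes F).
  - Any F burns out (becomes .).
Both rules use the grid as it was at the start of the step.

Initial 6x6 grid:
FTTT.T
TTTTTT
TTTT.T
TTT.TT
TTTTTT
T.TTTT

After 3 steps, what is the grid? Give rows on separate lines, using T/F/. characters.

Step 1: 2 trees catch fire, 1 burn out
  .FTT.T
  FTTTTT
  TTTT.T
  TTT.TT
  TTTTTT
  T.TTTT
Step 2: 3 trees catch fire, 2 burn out
  ..FT.T
  .FTTTT
  FTTT.T
  TTT.TT
  TTTTTT
  T.TTTT
Step 3: 4 trees catch fire, 3 burn out
  ...F.T
  ..FTTT
  .FTT.T
  FTT.TT
  TTTTTT
  T.TTTT

...F.T
..FTTT
.FTT.T
FTT.TT
TTTTTT
T.TTTT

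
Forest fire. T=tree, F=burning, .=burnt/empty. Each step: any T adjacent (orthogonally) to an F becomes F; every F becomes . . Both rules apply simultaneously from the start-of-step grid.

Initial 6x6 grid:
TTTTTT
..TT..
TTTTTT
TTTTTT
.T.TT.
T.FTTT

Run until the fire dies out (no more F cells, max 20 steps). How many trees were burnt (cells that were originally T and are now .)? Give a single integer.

Step 1: +1 fires, +1 burnt (F count now 1)
Step 2: +2 fires, +1 burnt (F count now 2)
Step 3: +3 fires, +2 burnt (F count now 3)
Step 4: +3 fires, +3 burnt (F count now 3)
Step 5: +5 fires, +3 burnt (F count now 5)
Step 6: +6 fires, +5 burnt (F count now 6)
Step 7: +3 fires, +6 burnt (F count now 3)
Step 8: +2 fires, +3 burnt (F count now 2)
Step 9: +1 fires, +2 burnt (F count now 1)
Step 10: +0 fires, +1 burnt (F count now 0)
Fire out after step 10
Initially T: 27, now '.': 35
Total burnt (originally-T cells now '.'): 26

Answer: 26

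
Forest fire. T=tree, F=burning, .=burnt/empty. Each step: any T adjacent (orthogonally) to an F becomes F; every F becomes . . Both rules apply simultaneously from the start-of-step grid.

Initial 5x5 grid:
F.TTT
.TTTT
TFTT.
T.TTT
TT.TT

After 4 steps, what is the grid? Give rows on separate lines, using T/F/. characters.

Step 1: 3 trees catch fire, 2 burn out
  ..TTT
  .FTTT
  F.FT.
  T.TTT
  TT.TT
Step 2: 4 trees catch fire, 3 burn out
  ..TTT
  ..FTT
  ...F.
  F.FTT
  TT.TT
Step 3: 4 trees catch fire, 4 burn out
  ..FTT
  ...FT
  .....
  ...FT
  FT.TT
Step 4: 5 trees catch fire, 4 burn out
  ...FT
  ....F
  .....
  ....F
  .F.FT

...FT
....F
.....
....F
.F.FT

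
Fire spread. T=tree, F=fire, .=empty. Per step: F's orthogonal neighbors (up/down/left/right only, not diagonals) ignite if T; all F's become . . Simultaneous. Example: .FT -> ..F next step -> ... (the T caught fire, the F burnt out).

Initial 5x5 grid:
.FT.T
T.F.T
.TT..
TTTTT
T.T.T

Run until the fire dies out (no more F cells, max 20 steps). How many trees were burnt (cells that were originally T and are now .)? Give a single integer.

Step 1: +2 fires, +2 burnt (F count now 2)
Step 2: +2 fires, +2 burnt (F count now 2)
Step 3: +3 fires, +2 burnt (F count now 3)
Step 4: +2 fires, +3 burnt (F count now 2)
Step 5: +2 fires, +2 burnt (F count now 2)
Step 6: +0 fires, +2 burnt (F count now 0)
Fire out after step 6
Initially T: 14, now '.': 22
Total burnt (originally-T cells now '.'): 11

Answer: 11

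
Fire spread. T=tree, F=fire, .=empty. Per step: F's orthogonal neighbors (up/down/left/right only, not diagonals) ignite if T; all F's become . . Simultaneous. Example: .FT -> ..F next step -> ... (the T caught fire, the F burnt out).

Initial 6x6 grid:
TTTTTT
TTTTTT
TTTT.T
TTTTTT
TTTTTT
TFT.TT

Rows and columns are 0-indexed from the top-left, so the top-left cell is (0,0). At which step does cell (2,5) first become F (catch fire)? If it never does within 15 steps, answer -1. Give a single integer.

Step 1: cell (2,5)='T' (+3 fires, +1 burnt)
Step 2: cell (2,5)='T' (+3 fires, +3 burnt)
Step 3: cell (2,5)='T' (+4 fires, +3 burnt)
Step 4: cell (2,5)='T' (+5 fires, +4 burnt)
Step 5: cell (2,5)='T' (+7 fires, +5 burnt)
Step 6: cell (2,5)='T' (+5 fires, +7 burnt)
Step 7: cell (2,5)='F' (+3 fires, +5 burnt)
  -> target ignites at step 7
Step 8: cell (2,5)='.' (+2 fires, +3 burnt)
Step 9: cell (2,5)='.' (+1 fires, +2 burnt)
Step 10: cell (2,5)='.' (+0 fires, +1 burnt)
  fire out at step 10

7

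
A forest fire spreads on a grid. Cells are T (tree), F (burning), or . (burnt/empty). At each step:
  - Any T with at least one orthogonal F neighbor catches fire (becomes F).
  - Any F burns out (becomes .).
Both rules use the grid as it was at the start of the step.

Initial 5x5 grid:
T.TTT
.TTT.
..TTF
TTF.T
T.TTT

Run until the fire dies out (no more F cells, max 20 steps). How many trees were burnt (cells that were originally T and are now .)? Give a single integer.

Answer: 15

Derivation:
Step 1: +5 fires, +2 burnt (F count now 5)
Step 2: +5 fires, +5 burnt (F count now 5)
Step 3: +4 fires, +5 burnt (F count now 4)
Step 4: +1 fires, +4 burnt (F count now 1)
Step 5: +0 fires, +1 burnt (F count now 0)
Fire out after step 5
Initially T: 16, now '.': 24
Total burnt (originally-T cells now '.'): 15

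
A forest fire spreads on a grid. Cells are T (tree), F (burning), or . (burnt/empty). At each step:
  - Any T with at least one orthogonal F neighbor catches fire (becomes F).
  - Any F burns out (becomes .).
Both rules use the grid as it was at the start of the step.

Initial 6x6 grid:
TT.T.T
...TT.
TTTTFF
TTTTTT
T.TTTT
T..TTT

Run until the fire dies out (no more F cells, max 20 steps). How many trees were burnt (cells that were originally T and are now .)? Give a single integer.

Step 1: +4 fires, +2 burnt (F count now 4)
Step 2: +5 fires, +4 burnt (F count now 5)
Step 3: +6 fires, +5 burnt (F count now 6)
Step 4: +4 fires, +6 burnt (F count now 4)
Step 5: +1 fires, +4 burnt (F count now 1)
Step 6: +1 fires, +1 burnt (F count now 1)
Step 7: +1 fires, +1 burnt (F count now 1)
Step 8: +0 fires, +1 burnt (F count now 0)
Fire out after step 8
Initially T: 25, now '.': 33
Total burnt (originally-T cells now '.'): 22

Answer: 22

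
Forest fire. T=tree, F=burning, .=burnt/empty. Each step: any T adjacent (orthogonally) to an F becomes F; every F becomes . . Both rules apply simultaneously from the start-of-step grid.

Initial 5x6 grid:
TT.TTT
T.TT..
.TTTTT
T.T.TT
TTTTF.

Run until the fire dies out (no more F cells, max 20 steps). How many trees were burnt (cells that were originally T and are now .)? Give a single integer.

Answer: 18

Derivation:
Step 1: +2 fires, +1 burnt (F count now 2)
Step 2: +3 fires, +2 burnt (F count now 3)
Step 3: +4 fires, +3 burnt (F count now 4)
Step 4: +3 fires, +4 burnt (F count now 3)
Step 5: +4 fires, +3 burnt (F count now 4)
Step 6: +1 fires, +4 burnt (F count now 1)
Step 7: +1 fires, +1 burnt (F count now 1)
Step 8: +0 fires, +1 burnt (F count now 0)
Fire out after step 8
Initially T: 21, now '.': 27
Total burnt (originally-T cells now '.'): 18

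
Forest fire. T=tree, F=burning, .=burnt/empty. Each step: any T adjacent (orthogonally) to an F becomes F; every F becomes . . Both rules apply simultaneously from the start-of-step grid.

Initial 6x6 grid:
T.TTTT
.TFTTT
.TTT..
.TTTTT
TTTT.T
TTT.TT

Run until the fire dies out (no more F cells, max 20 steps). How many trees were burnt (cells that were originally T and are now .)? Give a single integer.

Step 1: +4 fires, +1 burnt (F count now 4)
Step 2: +5 fires, +4 burnt (F count now 5)
Step 3: +5 fires, +5 burnt (F count now 5)
Step 4: +5 fires, +5 burnt (F count now 5)
Step 5: +3 fires, +5 burnt (F count now 3)
Step 6: +2 fires, +3 burnt (F count now 2)
Step 7: +1 fires, +2 burnt (F count now 1)
Step 8: +1 fires, +1 burnt (F count now 1)
Step 9: +0 fires, +1 burnt (F count now 0)
Fire out after step 9
Initially T: 27, now '.': 35
Total burnt (originally-T cells now '.'): 26

Answer: 26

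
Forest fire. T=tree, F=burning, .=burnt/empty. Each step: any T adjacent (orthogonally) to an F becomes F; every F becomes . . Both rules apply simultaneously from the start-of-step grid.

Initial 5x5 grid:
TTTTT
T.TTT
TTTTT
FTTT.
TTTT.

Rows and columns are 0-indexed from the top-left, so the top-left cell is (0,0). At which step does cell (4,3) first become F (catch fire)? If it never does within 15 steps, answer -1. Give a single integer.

Step 1: cell (4,3)='T' (+3 fires, +1 burnt)
Step 2: cell (4,3)='T' (+4 fires, +3 burnt)
Step 3: cell (4,3)='T' (+4 fires, +4 burnt)
Step 4: cell (4,3)='F' (+4 fires, +4 burnt)
  -> target ignites at step 4
Step 5: cell (4,3)='.' (+3 fires, +4 burnt)
Step 6: cell (4,3)='.' (+2 fires, +3 burnt)
Step 7: cell (4,3)='.' (+1 fires, +2 burnt)
Step 8: cell (4,3)='.' (+0 fires, +1 burnt)
  fire out at step 8

4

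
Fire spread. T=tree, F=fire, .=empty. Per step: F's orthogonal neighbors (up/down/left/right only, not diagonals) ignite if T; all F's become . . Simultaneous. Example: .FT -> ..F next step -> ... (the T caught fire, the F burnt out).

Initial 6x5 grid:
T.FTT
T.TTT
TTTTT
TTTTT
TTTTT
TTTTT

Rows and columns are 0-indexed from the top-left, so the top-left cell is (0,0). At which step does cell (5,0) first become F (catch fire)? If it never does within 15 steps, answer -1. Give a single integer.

Step 1: cell (5,0)='T' (+2 fires, +1 burnt)
Step 2: cell (5,0)='T' (+3 fires, +2 burnt)
Step 3: cell (5,0)='T' (+4 fires, +3 burnt)
Step 4: cell (5,0)='T' (+5 fires, +4 burnt)
Step 5: cell (5,0)='T' (+6 fires, +5 burnt)
Step 6: cell (5,0)='T' (+5 fires, +6 burnt)
Step 7: cell (5,0)='F' (+2 fires, +5 burnt)
  -> target ignites at step 7
Step 8: cell (5,0)='.' (+0 fires, +2 burnt)
  fire out at step 8

7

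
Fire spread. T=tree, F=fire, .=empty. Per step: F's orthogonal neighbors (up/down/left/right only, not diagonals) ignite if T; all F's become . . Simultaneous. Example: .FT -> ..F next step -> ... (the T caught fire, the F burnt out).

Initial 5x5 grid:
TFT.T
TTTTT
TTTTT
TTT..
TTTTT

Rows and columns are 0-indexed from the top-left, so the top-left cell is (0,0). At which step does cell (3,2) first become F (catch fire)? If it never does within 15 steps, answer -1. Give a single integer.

Step 1: cell (3,2)='T' (+3 fires, +1 burnt)
Step 2: cell (3,2)='T' (+3 fires, +3 burnt)
Step 3: cell (3,2)='T' (+4 fires, +3 burnt)
Step 4: cell (3,2)='F' (+5 fires, +4 burnt)
  -> target ignites at step 4
Step 5: cell (3,2)='.' (+4 fires, +5 burnt)
Step 6: cell (3,2)='.' (+1 fires, +4 burnt)
Step 7: cell (3,2)='.' (+1 fires, +1 burnt)
Step 8: cell (3,2)='.' (+0 fires, +1 burnt)
  fire out at step 8

4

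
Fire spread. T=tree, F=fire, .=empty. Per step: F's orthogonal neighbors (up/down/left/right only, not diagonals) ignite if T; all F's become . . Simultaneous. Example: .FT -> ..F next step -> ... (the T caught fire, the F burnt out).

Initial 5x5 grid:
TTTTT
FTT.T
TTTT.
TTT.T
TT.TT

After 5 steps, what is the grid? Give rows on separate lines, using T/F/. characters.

Step 1: 3 trees catch fire, 1 burn out
  FTTTT
  .FT.T
  FTTT.
  TTT.T
  TT.TT
Step 2: 4 trees catch fire, 3 burn out
  .FTTT
  ..F.T
  .FTT.
  FTT.T
  TT.TT
Step 3: 4 trees catch fire, 4 burn out
  ..FTT
  ....T
  ..FT.
  .FT.T
  FT.TT
Step 4: 4 trees catch fire, 4 burn out
  ...FT
  ....T
  ...F.
  ..F.T
  .F.TT
Step 5: 1 trees catch fire, 4 burn out
  ....F
  ....T
  .....
  ....T
  ...TT

....F
....T
.....
....T
...TT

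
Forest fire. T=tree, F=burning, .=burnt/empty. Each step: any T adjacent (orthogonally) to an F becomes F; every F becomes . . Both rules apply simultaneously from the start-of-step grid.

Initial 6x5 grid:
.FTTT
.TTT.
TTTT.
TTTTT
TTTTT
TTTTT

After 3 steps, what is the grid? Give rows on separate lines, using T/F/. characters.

Step 1: 2 trees catch fire, 1 burn out
  ..FTT
  .FTT.
  TTTT.
  TTTTT
  TTTTT
  TTTTT
Step 2: 3 trees catch fire, 2 burn out
  ...FT
  ..FT.
  TFTT.
  TTTTT
  TTTTT
  TTTTT
Step 3: 5 trees catch fire, 3 burn out
  ....F
  ...F.
  F.FT.
  TFTTT
  TTTTT
  TTTTT

....F
...F.
F.FT.
TFTTT
TTTTT
TTTTT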